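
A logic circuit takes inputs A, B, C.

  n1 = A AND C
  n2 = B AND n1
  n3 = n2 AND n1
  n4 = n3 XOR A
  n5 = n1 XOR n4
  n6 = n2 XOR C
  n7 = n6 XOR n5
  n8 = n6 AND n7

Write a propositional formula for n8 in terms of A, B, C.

((B AND (A AND C)) XOR C) AND (((B AND (A AND C)) XOR C) XOR ((A AND C) XOR (((B AND (A AND C)) AND (A AND C)) XOR A)))

n1 = A AND C
n2 = B AND n1 = B AND (A AND C)
n3 = n2 AND n1 = (B AND (A AND C)) AND (A AND C)
n4 = n3 XOR A = ((B AND (A AND C)) AND (A AND C)) XOR A
n5 = n1 XOR n4 = (A AND C) XOR (((B AND (A AND C)) AND (A AND C)) XOR A)
n6 = n2 XOR C = (B AND (A AND C)) XOR C
n7 = n6 XOR n5 = ((B AND (A AND C)) XOR C) XOR ((A AND C) XOR (((B AND (A AND C)) AND (A AND C)) XOR A))
n8 = n6 AND n7 = ((B AND (A AND C)) XOR C) AND (((B AND (A AND C)) XOR C) XOR ((A AND C) XOR (((B AND (A AND C)) AND (A AND C)) XOR A)))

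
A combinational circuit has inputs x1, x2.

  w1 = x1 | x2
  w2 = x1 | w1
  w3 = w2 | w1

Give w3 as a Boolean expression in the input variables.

(x1 | (x1 | x2)) | (x1 | x2)

w1 = x1 | x2
w2 = x1 | w1 = x1 | (x1 | x2)
w3 = w2 | w1 = (x1 | (x1 | x2)) | (x1 | x2)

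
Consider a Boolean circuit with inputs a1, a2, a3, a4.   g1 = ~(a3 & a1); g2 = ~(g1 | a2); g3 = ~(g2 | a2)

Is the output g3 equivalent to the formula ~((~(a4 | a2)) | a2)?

No

g1 = ~(a3 & a1)
g2 = ~(g1 | a2) = ~((~(a3 & a1)) | a2)
g3 = ~(g2 | a2) = ~((~((~(a3 & a1)) | a2)) | a2)
At a1=0, a2=0, a3=0, a4=0: circuit gives 1, formula gives 0.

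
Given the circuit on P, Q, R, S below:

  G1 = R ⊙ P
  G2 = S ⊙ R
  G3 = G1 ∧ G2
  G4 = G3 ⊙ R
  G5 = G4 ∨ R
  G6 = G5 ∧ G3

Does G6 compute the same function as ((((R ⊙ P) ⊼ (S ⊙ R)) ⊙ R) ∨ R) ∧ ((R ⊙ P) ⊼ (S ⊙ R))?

No

G1 = R ⊙ P
G2 = S ⊙ R
G3 = G1 ∧ G2 = (R ⊙ P) ∧ (S ⊙ R)
G4 = G3 ⊙ R = ((R ⊙ P) ∧ (S ⊙ R)) ⊙ R
G5 = G4 ∨ R = (((R ⊙ P) ∧ (S ⊙ R)) ⊙ R) ∨ R
G6 = G5 ∧ G3 = ((((R ⊙ P) ∧ (S ⊙ R)) ⊙ R) ∨ R) ∧ ((R ⊙ P) ∧ (S ⊙ R))
At P=0, Q=0, R=1, S=0: circuit gives 0, formula gives 1.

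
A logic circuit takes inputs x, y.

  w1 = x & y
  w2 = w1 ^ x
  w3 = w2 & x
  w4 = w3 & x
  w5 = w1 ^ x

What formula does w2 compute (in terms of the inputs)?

w1 = x & y
w2 = w1 ^ x = (x & y) ^ x

(x & y) ^ x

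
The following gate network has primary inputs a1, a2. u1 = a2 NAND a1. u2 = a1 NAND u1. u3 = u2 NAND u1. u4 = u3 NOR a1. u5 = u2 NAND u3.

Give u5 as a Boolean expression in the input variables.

u1 = a2 NAND a1
u2 = a1 NAND u1 = a1 NAND (a2 NAND a1)
u3 = u2 NAND u1 = (a1 NAND (a2 NAND a1)) NAND (a2 NAND a1)
u5 = u2 NAND u3 = (a1 NAND (a2 NAND a1)) NAND ((a1 NAND (a2 NAND a1)) NAND (a2 NAND a1))

(a1 NAND (a2 NAND a1)) NAND ((a1 NAND (a2 NAND a1)) NAND (a2 NAND a1))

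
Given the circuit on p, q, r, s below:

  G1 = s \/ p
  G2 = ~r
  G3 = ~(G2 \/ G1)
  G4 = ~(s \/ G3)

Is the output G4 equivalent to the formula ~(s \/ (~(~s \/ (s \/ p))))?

G1 = s \/ p
G2 = ~r
G3 = ~(G2 \/ G1) = ~(~r \/ (s \/ p))
G4 = ~(s \/ G3) = ~(s \/ (~(~r \/ (s \/ p))))
At p=0, q=0, r=1, s=0: circuit gives 0, formula gives 1.

No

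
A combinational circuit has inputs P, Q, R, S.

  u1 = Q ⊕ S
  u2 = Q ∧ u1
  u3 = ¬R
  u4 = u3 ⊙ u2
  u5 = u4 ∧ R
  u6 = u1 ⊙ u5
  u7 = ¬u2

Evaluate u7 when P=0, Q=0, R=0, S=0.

1

u1 = 0 ⊕ 0 = 0
u2 = 0 ∧ 0 = 0
u7 = ¬0 = 1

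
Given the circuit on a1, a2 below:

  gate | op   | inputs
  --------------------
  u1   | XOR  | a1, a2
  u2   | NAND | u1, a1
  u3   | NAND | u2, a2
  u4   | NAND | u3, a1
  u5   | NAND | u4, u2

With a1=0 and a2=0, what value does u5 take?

0

u1 = 0 XOR 0 = 0
u2 = 0 NAND 0 = 1
u3 = 1 NAND 0 = 1
u4 = 1 NAND 0 = 1
u5 = 1 NAND 1 = 0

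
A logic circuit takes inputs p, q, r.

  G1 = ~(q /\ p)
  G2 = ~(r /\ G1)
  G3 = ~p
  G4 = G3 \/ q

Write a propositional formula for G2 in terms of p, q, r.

G1 = ~(q /\ p)
G2 = ~(r /\ G1) = ~(r /\ (~(q /\ p)))

~(r /\ (~(q /\ p)))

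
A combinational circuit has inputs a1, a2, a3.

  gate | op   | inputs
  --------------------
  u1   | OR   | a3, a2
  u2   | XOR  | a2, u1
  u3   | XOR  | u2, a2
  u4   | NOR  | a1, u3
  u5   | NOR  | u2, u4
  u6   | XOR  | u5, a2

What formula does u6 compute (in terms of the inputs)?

((a2 XOR (a3 OR a2)) NOR (a1 NOR ((a2 XOR (a3 OR a2)) XOR a2))) XOR a2

u1 = a3 OR a2
u2 = a2 XOR u1 = a2 XOR (a3 OR a2)
u3 = u2 XOR a2 = (a2 XOR (a3 OR a2)) XOR a2
u4 = a1 NOR u3 = a1 NOR ((a2 XOR (a3 OR a2)) XOR a2)
u5 = u2 NOR u4 = (a2 XOR (a3 OR a2)) NOR (a1 NOR ((a2 XOR (a3 OR a2)) XOR a2))
u6 = u5 XOR a2 = ((a2 XOR (a3 OR a2)) NOR (a1 NOR ((a2 XOR (a3 OR a2)) XOR a2))) XOR a2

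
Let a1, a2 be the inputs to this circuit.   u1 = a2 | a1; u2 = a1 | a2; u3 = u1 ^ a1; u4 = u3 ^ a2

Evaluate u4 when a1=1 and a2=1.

1

u1 = 1 | 1 = 1
u3 = 1 ^ 1 = 0
u4 = 0 ^ 1 = 1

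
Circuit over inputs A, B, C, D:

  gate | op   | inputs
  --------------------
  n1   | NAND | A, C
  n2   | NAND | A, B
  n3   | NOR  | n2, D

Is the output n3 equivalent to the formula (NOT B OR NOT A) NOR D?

n2 = A NAND B
n3 = n2 NOR D = (A NAND B) NOR D
At A=0, B=0, C=0, D=0: circuit gives 0, formula gives 0.
At A=1, B=1, C=0, D=0: circuit gives 1, formula gives 1.
Agrees on all 16 inputs.

Yes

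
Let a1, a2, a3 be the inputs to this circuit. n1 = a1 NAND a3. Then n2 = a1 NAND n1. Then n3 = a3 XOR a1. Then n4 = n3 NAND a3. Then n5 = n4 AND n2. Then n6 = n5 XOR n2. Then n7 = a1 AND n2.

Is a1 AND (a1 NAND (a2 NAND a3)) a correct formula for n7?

No

n1 = a1 NAND a3
n2 = a1 NAND n1 = a1 NAND (a1 NAND a3)
n7 = a1 AND n2 = a1 AND (a1 NAND (a1 NAND a3))
At a1=1, a2=0, a3=1: circuit gives 1, formula gives 0.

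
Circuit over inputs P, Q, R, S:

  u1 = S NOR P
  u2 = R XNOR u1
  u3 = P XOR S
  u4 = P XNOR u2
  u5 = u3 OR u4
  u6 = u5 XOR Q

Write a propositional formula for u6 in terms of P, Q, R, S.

((P XOR S) OR (P XNOR (R XNOR (S NOR P)))) XOR Q

u1 = S NOR P
u2 = R XNOR u1 = R XNOR (S NOR P)
u3 = P XOR S
u4 = P XNOR u2 = P XNOR (R XNOR (S NOR P))
u5 = u3 OR u4 = (P XOR S) OR (P XNOR (R XNOR (S NOR P)))
u6 = u5 XOR Q = ((P XOR S) OR (P XNOR (R XNOR (S NOR P)))) XOR Q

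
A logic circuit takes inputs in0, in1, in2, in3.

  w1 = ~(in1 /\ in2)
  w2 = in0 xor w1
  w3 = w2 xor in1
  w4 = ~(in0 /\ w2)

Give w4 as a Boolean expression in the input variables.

~(in0 /\ (in0 xor (~(in1 /\ in2))))

w1 = ~(in1 /\ in2)
w2 = in0 xor w1 = in0 xor (~(in1 /\ in2))
w4 = ~(in0 /\ w2) = ~(in0 /\ (in0 xor (~(in1 /\ in2))))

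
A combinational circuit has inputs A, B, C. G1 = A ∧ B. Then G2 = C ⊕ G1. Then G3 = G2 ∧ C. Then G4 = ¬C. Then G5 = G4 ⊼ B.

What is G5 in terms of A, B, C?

G4 = ¬C
G5 = G4 ⊼ B = ¬C ⊼ B

¬C ⊼ B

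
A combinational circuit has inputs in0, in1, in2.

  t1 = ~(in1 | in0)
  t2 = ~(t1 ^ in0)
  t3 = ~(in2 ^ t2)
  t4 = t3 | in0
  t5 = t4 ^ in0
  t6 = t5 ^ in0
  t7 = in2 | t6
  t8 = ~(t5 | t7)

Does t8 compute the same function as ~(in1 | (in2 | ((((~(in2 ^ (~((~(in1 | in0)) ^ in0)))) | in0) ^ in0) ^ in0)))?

t1 = ~(in1 | in0)
t2 = ~(t1 ^ in0) = ~((~(in1 | in0)) ^ in0)
t3 = ~(in2 ^ t2) = ~(in2 ^ (~((~(in1 | in0)) ^ in0)))
t4 = t3 | in0 = (~(in2 ^ (~((~(in1 | in0)) ^ in0)))) | in0
t5 = t4 ^ in0 = ((~(in2 ^ (~((~(in1 | in0)) ^ in0)))) | in0) ^ in0
t6 = t5 ^ in0 = (((~(in2 ^ (~((~(in1 | in0)) ^ in0)))) | in0) ^ in0) ^ in0
t7 = in2 | t6 = in2 | ((((~(in2 ^ (~((~(in1 | in0)) ^ in0)))) | in0) ^ in0) ^ in0)
t8 = ~(t5 | t7) = ~((((~(in2 ^ (~((~(in1 | in0)) ^ in0)))) | in0) ^ in0) | (in2 | ((((~(in2 ^ (~((~(in1 | in0)) ^ in0)))) | in0) ^ in0) ^ in0)))
At in0=0, in1=1, in2=0: circuit gives 1, formula gives 0.

No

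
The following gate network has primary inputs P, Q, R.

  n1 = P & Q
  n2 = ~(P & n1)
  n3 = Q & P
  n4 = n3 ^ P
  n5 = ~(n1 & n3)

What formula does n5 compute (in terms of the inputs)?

n1 = P & Q
n3 = Q & P
n5 = ~(n1 & n3) = ~((P & Q) & (Q & P))

~((P & Q) & (Q & P))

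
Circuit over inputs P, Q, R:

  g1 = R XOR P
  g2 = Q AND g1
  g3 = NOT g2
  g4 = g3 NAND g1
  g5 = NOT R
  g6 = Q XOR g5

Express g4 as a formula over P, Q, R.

NOT (Q AND (R XOR P)) NAND (R XOR P)

g1 = R XOR P
g2 = Q AND g1 = Q AND (R XOR P)
g3 = NOT g2 = NOT (Q AND (R XOR P))
g4 = g3 NAND g1 = NOT (Q AND (R XOR P)) NAND (R XOR P)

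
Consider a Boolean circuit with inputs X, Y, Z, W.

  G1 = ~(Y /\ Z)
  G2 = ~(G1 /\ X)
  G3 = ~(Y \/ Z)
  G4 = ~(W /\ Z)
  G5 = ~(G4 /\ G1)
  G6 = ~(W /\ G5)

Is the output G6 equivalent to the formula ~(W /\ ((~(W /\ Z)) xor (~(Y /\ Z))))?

No

G1 = ~(Y /\ Z)
G4 = ~(W /\ Z)
G5 = ~(G4 /\ G1) = ~((~(W /\ Z)) /\ (~(Y /\ Z)))
G6 = ~(W /\ G5) = ~(W /\ (~((~(W /\ Z)) /\ (~(Y /\ Z)))))
At X=0, Y=1, Z=1, W=1: circuit gives 0, formula gives 1.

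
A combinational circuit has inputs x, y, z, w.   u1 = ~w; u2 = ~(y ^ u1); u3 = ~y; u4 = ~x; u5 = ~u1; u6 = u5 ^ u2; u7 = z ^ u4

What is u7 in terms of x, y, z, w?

z ^ ~x

u4 = ~x
u7 = z ^ u4 = z ^ ~x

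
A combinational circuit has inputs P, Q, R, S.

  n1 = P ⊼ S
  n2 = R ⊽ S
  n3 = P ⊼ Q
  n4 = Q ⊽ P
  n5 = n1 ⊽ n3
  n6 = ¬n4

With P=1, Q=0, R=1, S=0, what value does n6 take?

1

n4 = 0 ⊽ 1 = 0
n6 = ¬0 = 1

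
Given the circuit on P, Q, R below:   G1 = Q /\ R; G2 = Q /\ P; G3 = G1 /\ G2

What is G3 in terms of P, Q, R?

(Q /\ R) /\ (Q /\ P)

G1 = Q /\ R
G2 = Q /\ P
G3 = G1 /\ G2 = (Q /\ R) /\ (Q /\ P)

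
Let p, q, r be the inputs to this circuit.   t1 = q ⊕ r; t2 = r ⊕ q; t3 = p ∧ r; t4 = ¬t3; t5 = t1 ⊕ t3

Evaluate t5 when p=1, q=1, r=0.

t1 = 1 ⊕ 0 = 1
t3 = 1 ∧ 0 = 0
t5 = 1 ⊕ 0 = 1

1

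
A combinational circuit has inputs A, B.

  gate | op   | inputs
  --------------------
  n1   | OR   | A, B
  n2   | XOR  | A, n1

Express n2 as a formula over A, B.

n1 = A OR B
n2 = A XOR n1 = A XOR (A OR B)

A XOR (A OR B)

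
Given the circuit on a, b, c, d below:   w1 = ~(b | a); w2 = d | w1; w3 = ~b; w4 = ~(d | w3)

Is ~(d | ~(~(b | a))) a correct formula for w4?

No

w3 = ~b
w4 = ~(d | w3) = ~(d | ~b)
At a=0, b=0, c=0, d=0: circuit gives 0, formula gives 1.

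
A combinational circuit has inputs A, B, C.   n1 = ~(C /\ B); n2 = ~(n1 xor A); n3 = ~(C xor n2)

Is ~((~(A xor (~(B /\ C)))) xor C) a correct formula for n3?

Yes

n1 = ~(C /\ B)
n2 = ~(n1 xor A) = ~((~(C /\ B)) xor A)
n3 = ~(C xor n2) = ~(C xor (~((~(C /\ B)) xor A)))
At A=0, B=0, C=1: circuit gives 0, formula gives 0.
At A=0, B=0, C=0: circuit gives 1, formula gives 1.
Agrees on all 8 inputs.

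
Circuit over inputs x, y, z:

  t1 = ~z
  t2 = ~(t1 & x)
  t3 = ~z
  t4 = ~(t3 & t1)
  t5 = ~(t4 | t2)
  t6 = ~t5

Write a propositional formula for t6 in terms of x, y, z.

t1 = ~z
t2 = ~(t1 & x) = ~(~z & x)
t3 = ~z
t4 = ~(t3 & t1) = ~(~z & ~z)
t5 = ~(t4 | t2) = ~((~(~z & ~z)) | (~(~z & x)))
t6 = ~t5 = ~(~((~(~z & ~z)) | (~(~z & x))))

~(~((~(~z & ~z)) | (~(~z & x))))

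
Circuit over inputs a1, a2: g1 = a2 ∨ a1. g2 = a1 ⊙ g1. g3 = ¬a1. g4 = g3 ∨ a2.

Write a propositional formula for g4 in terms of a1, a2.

¬a1 ∨ a2

g3 = ¬a1
g4 = g3 ∨ a2 = ¬a1 ∨ a2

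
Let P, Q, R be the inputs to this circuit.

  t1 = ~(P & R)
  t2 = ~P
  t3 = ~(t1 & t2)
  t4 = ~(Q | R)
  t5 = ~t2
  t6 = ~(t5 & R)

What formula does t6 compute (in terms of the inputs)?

t2 = ~P
t5 = ~t2 = ~~P
t6 = ~(t5 & R) = ~(~~P & R)

~(~~P & R)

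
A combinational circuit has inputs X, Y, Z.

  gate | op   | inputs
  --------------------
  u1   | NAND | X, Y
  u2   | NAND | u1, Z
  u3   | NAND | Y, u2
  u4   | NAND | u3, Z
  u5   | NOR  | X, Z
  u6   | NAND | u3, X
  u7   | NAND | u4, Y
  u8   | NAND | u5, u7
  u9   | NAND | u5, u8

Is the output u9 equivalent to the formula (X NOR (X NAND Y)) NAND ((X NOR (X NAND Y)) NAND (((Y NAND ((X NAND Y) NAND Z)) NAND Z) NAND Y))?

u1 = X NAND Y
u2 = u1 NAND Z = (X NAND Y) NAND Z
u3 = Y NAND u2 = Y NAND ((X NAND Y) NAND Z)
u4 = u3 NAND Z = (Y NAND ((X NAND Y) NAND Z)) NAND Z
u5 = X NOR Z
u7 = u4 NAND Y = ((Y NAND ((X NAND Y) NAND Z)) NAND Z) NAND Y
u8 = u5 NAND u7 = (X NOR Z) NAND (((Y NAND ((X NAND Y) NAND Z)) NAND Z) NAND Y)
u9 = u5 NAND u8 = (X NOR Z) NAND ((X NOR Z) NAND (((Y NAND ((X NAND Y) NAND Z)) NAND Z) NAND Y))
At X=0, Y=1, Z=0: circuit gives 0, formula gives 1.

No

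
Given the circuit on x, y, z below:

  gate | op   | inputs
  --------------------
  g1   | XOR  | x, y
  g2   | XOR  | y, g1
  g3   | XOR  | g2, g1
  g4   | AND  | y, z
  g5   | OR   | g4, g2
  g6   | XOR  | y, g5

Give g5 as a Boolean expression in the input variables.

(y AND z) OR (y XOR (x XOR y))

g1 = x XOR y
g2 = y XOR g1 = y XOR (x XOR y)
g4 = y AND z
g5 = g4 OR g2 = (y AND z) OR (y XOR (x XOR y))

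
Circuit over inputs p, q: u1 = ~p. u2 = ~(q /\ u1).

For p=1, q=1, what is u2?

1

u1 = ~1 = 0
u2 = ~(1 /\ 0) = 1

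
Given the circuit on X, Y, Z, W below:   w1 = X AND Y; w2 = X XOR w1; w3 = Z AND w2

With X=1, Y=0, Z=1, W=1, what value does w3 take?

1

w1 = 1 AND 0 = 0
w2 = 1 XOR 0 = 1
w3 = 1 AND 1 = 1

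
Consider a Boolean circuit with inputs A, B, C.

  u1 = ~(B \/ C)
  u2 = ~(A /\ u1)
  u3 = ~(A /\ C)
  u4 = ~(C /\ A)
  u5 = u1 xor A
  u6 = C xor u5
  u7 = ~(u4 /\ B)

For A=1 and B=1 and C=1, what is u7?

u4 = ~(1 /\ 1) = 0
u7 = ~(0 /\ 1) = 1

1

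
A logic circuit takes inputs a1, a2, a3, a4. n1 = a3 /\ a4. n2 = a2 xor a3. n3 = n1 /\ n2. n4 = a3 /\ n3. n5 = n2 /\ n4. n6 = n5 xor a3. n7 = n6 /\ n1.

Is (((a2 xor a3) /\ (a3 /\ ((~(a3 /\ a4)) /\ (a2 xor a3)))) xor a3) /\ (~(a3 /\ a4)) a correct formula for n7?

No

n1 = a3 /\ a4
n2 = a2 xor a3
n3 = n1 /\ n2 = (a3 /\ a4) /\ (a2 xor a3)
n4 = a3 /\ n3 = a3 /\ ((a3 /\ a4) /\ (a2 xor a3))
n5 = n2 /\ n4 = (a2 xor a3) /\ (a3 /\ ((a3 /\ a4) /\ (a2 xor a3)))
n6 = n5 xor a3 = ((a2 xor a3) /\ (a3 /\ ((a3 /\ a4) /\ (a2 xor a3)))) xor a3
n7 = n6 /\ n1 = (((a2 xor a3) /\ (a3 /\ ((a3 /\ a4) /\ (a2 xor a3)))) xor a3) /\ (a3 /\ a4)
At a1=0, a2=1, a3=1, a4=0: circuit gives 0, formula gives 1.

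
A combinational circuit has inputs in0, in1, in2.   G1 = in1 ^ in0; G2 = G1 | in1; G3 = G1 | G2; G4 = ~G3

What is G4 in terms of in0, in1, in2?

G1 = in1 ^ in0
G2 = G1 | in1 = (in1 ^ in0) | in1
G3 = G1 | G2 = (in1 ^ in0) | ((in1 ^ in0) | in1)
G4 = ~G3 = ~((in1 ^ in0) | ((in1 ^ in0) | in1))

~((in1 ^ in0) | ((in1 ^ in0) | in1))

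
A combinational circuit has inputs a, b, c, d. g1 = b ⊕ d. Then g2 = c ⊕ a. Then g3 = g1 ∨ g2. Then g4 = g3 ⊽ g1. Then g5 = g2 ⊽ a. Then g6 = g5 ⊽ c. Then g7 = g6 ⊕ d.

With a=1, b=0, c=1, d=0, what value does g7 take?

0

g2 = 1 ⊕ 1 = 0
g5 = 0 ⊽ 1 = 0
g6 = 0 ⊽ 1 = 0
g7 = 0 ⊕ 0 = 0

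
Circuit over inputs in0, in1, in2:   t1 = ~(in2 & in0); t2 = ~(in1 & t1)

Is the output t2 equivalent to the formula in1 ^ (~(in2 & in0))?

t1 = ~(in2 & in0)
t2 = ~(in1 & t1) = ~(in1 & (~(in2 & in0)))
At in0=1, in1=0, in2=1: circuit gives 1, formula gives 0.

No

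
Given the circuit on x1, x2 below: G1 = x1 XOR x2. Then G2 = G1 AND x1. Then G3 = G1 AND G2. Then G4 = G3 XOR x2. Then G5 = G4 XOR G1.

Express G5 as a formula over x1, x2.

G1 = x1 XOR x2
G2 = G1 AND x1 = (x1 XOR x2) AND x1
G3 = G1 AND G2 = (x1 XOR x2) AND ((x1 XOR x2) AND x1)
G4 = G3 XOR x2 = ((x1 XOR x2) AND ((x1 XOR x2) AND x1)) XOR x2
G5 = G4 XOR G1 = (((x1 XOR x2) AND ((x1 XOR x2) AND x1)) XOR x2) XOR (x1 XOR x2)

(((x1 XOR x2) AND ((x1 XOR x2) AND x1)) XOR x2) XOR (x1 XOR x2)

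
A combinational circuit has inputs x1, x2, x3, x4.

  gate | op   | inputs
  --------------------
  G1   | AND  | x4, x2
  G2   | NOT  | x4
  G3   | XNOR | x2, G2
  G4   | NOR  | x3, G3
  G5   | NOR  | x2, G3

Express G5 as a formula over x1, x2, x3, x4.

G2 = NOT x4
G3 = x2 XNOR G2 = x2 XNOR NOT x4
G5 = x2 NOR G3 = x2 NOR (x2 XNOR NOT x4)

x2 NOR (x2 XNOR NOT x4)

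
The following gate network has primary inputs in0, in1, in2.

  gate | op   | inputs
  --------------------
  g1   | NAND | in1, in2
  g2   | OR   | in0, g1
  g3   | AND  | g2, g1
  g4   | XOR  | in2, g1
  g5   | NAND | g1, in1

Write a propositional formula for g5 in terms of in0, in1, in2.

g1 = in1 NAND in2
g5 = g1 NAND in1 = (in1 NAND in2) NAND in1

(in1 NAND in2) NAND in1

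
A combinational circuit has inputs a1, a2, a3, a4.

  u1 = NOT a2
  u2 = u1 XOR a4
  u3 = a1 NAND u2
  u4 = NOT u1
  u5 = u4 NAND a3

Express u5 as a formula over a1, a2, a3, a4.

NOT NOT a2 NAND a3

u1 = NOT a2
u4 = NOT u1 = NOT NOT a2
u5 = u4 NAND a3 = NOT NOT a2 NAND a3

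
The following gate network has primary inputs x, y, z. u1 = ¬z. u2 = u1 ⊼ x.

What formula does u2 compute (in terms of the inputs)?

¬z ⊼ x

u1 = ¬z
u2 = u1 ⊼ x = ¬z ⊼ x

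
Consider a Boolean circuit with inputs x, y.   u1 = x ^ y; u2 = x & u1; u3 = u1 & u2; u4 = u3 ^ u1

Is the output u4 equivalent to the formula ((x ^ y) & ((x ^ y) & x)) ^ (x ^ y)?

Yes

u1 = x ^ y
u2 = x & u1 = x & (x ^ y)
u3 = u1 & u2 = (x ^ y) & (x & (x ^ y))
u4 = u3 ^ u1 = ((x ^ y) & (x & (x ^ y))) ^ (x ^ y)
At x=0, y=0: circuit gives 0, formula gives 0.
At x=0, y=1: circuit gives 1, formula gives 1.
Agrees on all 4 inputs.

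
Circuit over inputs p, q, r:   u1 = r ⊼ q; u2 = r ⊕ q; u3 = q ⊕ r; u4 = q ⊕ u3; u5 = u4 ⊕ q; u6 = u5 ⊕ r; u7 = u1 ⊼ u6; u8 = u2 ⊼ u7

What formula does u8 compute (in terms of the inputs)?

u1 = r ⊼ q
u2 = r ⊕ q
u3 = q ⊕ r
u4 = q ⊕ u3 = q ⊕ (q ⊕ r)
u5 = u4 ⊕ q = (q ⊕ (q ⊕ r)) ⊕ q
u6 = u5 ⊕ r = ((q ⊕ (q ⊕ r)) ⊕ q) ⊕ r
u7 = u1 ⊼ u6 = (r ⊼ q) ⊼ (((q ⊕ (q ⊕ r)) ⊕ q) ⊕ r)
u8 = u2 ⊼ u7 = (r ⊕ q) ⊼ ((r ⊼ q) ⊼ (((q ⊕ (q ⊕ r)) ⊕ q) ⊕ r))

(r ⊕ q) ⊼ ((r ⊼ q) ⊼ (((q ⊕ (q ⊕ r)) ⊕ q) ⊕ r))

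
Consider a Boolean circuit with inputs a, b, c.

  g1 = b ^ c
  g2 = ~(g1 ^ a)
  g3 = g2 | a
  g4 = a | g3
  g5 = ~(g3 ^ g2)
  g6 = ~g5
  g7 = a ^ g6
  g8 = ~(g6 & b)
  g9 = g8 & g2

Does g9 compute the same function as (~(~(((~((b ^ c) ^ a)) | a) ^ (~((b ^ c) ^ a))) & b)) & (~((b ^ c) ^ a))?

No

g1 = b ^ c
g2 = ~(g1 ^ a) = ~((b ^ c) ^ a)
g3 = g2 | a = (~((b ^ c) ^ a)) | a
g5 = ~(g3 ^ g2) = ~(((~((b ^ c) ^ a)) | a) ^ (~((b ^ c) ^ a)))
g6 = ~g5 = ~(~(((~((b ^ c) ^ a)) | a) ^ (~((b ^ c) ^ a))))
g8 = ~(g6 & b) = ~(~(~(((~((b ^ c) ^ a)) | a) ^ (~((b ^ c) ^ a)))) & b)
g9 = g8 & g2 = (~(~(~(((~((b ^ c) ^ a)) | a) ^ (~((b ^ c) ^ a)))) & b)) & (~((b ^ c) ^ a))
At a=0, b=1, c=1: circuit gives 1, formula gives 0.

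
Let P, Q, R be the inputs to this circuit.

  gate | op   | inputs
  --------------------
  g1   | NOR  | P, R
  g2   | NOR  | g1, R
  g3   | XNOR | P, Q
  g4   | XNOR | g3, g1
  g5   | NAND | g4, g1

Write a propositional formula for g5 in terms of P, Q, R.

g1 = P NOR R
g3 = P XNOR Q
g4 = g3 XNOR g1 = (P XNOR Q) XNOR (P NOR R)
g5 = g4 NAND g1 = ((P XNOR Q) XNOR (P NOR R)) NAND (P NOR R)

((P XNOR Q) XNOR (P NOR R)) NAND (P NOR R)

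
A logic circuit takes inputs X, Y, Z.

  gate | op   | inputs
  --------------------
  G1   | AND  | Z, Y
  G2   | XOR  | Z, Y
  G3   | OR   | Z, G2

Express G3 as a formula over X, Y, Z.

G2 = Z XOR Y
G3 = Z OR G2 = Z OR (Z XOR Y)

Z OR (Z XOR Y)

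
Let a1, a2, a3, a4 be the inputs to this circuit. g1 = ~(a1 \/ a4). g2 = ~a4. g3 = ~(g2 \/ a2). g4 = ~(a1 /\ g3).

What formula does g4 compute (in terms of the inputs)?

g2 = ~a4
g3 = ~(g2 \/ a2) = ~(~a4 \/ a2)
g4 = ~(a1 /\ g3) = ~(a1 /\ (~(~a4 \/ a2)))

~(a1 /\ (~(~a4 \/ a2)))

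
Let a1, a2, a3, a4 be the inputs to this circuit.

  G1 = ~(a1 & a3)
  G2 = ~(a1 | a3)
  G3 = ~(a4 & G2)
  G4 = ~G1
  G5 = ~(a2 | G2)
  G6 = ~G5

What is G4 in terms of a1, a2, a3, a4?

G1 = ~(a1 & a3)
G4 = ~G1 = ~(~(a1 & a3))

~(~(a1 & a3))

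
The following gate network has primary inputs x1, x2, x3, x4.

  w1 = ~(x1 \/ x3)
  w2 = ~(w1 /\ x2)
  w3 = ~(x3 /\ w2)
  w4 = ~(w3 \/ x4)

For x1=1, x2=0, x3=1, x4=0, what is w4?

w1 = ~(1 \/ 1) = 0
w2 = ~(0 /\ 0) = 1
w3 = ~(1 /\ 1) = 0
w4 = ~(0 \/ 0) = 1

1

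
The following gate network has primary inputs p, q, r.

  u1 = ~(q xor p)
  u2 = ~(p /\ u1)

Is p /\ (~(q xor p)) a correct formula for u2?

No

u1 = ~(q xor p)
u2 = ~(p /\ u1) = ~(p /\ (~(q xor p)))
At p=0, q=0, r=0: circuit gives 1, formula gives 0.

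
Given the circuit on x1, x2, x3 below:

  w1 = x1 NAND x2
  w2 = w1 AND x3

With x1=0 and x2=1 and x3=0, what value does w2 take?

w1 = 0 NAND 1 = 1
w2 = 1 AND 0 = 0

0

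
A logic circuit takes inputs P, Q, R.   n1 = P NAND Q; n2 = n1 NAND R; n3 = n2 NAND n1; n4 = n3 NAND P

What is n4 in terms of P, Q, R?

(((P NAND Q) NAND R) NAND (P NAND Q)) NAND P

n1 = P NAND Q
n2 = n1 NAND R = (P NAND Q) NAND R
n3 = n2 NAND n1 = ((P NAND Q) NAND R) NAND (P NAND Q)
n4 = n3 NAND P = (((P NAND Q) NAND R) NAND (P NAND Q)) NAND P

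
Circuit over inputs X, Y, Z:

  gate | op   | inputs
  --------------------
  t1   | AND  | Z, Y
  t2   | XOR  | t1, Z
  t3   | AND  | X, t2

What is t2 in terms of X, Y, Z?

(Z AND Y) XOR Z

t1 = Z AND Y
t2 = t1 XOR Z = (Z AND Y) XOR Z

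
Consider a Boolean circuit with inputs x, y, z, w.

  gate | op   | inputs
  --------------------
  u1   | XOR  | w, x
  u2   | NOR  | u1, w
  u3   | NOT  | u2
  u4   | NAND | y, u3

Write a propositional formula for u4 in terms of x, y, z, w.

y NAND NOT ((w XOR x) NOR w)

u1 = w XOR x
u2 = u1 NOR w = (w XOR x) NOR w
u3 = NOT u2 = NOT ((w XOR x) NOR w)
u4 = y NAND u3 = y NAND NOT ((w XOR x) NOR w)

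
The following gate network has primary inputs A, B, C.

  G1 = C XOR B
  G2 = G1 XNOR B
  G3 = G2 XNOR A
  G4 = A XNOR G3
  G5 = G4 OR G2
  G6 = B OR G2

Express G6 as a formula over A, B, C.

G1 = C XOR B
G2 = G1 XNOR B = (C XOR B) XNOR B
G6 = B OR G2 = B OR ((C XOR B) XNOR B)

B OR ((C XOR B) XNOR B)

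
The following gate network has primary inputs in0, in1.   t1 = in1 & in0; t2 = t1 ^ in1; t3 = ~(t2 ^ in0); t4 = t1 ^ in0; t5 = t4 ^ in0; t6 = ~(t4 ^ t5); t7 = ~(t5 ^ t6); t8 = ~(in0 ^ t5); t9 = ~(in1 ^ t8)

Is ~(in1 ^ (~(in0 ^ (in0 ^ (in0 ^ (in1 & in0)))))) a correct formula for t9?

Yes

t1 = in1 & in0
t4 = t1 ^ in0 = (in1 & in0) ^ in0
t5 = t4 ^ in0 = ((in1 & in0) ^ in0) ^ in0
t8 = ~(in0 ^ t5) = ~(in0 ^ (((in1 & in0) ^ in0) ^ in0))
t9 = ~(in1 ^ t8) = ~(in1 ^ (~(in0 ^ (((in1 & in0) ^ in0) ^ in0))))
At in0=0, in1=0: circuit gives 0, formula gives 0.
At in0=0, in1=1: circuit gives 1, formula gives 1.
Agrees on all 4 inputs.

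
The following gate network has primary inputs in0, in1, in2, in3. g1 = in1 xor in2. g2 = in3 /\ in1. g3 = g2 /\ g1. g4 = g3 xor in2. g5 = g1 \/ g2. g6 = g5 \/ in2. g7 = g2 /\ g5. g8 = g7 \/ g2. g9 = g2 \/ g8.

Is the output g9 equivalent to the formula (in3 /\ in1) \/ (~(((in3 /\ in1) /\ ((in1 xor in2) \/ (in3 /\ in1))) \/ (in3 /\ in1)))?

No

g1 = in1 xor in2
g2 = in3 /\ in1
g5 = g1 \/ g2 = (in1 xor in2) \/ (in3 /\ in1)
g7 = g2 /\ g5 = (in3 /\ in1) /\ ((in1 xor in2) \/ (in3 /\ in1))
g8 = g7 \/ g2 = ((in3 /\ in1) /\ ((in1 xor in2) \/ (in3 /\ in1))) \/ (in3 /\ in1)
g9 = g2 \/ g8 = (in3 /\ in1) \/ (((in3 /\ in1) /\ ((in1 xor in2) \/ (in3 /\ in1))) \/ (in3 /\ in1))
At in0=0, in1=0, in2=0, in3=0: circuit gives 0, formula gives 1.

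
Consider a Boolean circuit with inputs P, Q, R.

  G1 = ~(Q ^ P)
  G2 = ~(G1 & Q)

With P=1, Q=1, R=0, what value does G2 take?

0

G1 = ~(1 ^ 1) = 1
G2 = ~(1 & 1) = 0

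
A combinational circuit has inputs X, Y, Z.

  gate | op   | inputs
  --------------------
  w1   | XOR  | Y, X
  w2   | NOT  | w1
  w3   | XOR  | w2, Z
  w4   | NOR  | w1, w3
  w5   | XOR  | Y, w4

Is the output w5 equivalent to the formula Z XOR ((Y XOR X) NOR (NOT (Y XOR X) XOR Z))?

w1 = Y XOR X
w2 = NOT w1 = NOT (Y XOR X)
w3 = w2 XOR Z = NOT (Y XOR X) XOR Z
w4 = w1 NOR w3 = (Y XOR X) NOR (NOT (Y XOR X) XOR Z)
w5 = Y XOR w4 = Y XOR ((Y XOR X) NOR (NOT (Y XOR X) XOR Z))
At X=0, Y=0, Z=1: circuit gives 1, formula gives 0.

No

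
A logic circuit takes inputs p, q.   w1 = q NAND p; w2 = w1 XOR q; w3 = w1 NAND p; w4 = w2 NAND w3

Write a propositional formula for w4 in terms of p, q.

w1 = q NAND p
w2 = w1 XOR q = (q NAND p) XOR q
w3 = w1 NAND p = (q NAND p) NAND p
w4 = w2 NAND w3 = ((q NAND p) XOR q) NAND ((q NAND p) NAND p)

((q NAND p) XOR q) NAND ((q NAND p) NAND p)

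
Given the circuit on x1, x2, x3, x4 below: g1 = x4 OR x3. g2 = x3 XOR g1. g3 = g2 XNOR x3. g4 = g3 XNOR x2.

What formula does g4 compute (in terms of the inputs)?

((x3 XOR (x4 OR x3)) XNOR x3) XNOR x2

g1 = x4 OR x3
g2 = x3 XOR g1 = x3 XOR (x4 OR x3)
g3 = g2 XNOR x3 = (x3 XOR (x4 OR x3)) XNOR x3
g4 = g3 XNOR x2 = ((x3 XOR (x4 OR x3)) XNOR x3) XNOR x2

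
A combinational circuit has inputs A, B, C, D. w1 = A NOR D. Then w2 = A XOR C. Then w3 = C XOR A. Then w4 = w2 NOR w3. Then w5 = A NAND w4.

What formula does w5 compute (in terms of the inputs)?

A NAND ((A XOR C) NOR (C XOR A))

w2 = A XOR C
w3 = C XOR A
w4 = w2 NOR w3 = (A XOR C) NOR (C XOR A)
w5 = A NAND w4 = A NAND ((A XOR C) NOR (C XOR A))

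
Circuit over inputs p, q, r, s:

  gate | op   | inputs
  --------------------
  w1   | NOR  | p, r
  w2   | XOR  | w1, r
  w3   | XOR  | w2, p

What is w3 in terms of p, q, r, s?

((p NOR r) XOR r) XOR p

w1 = p NOR r
w2 = w1 XOR r = (p NOR r) XOR r
w3 = w2 XOR p = ((p NOR r) XOR r) XOR p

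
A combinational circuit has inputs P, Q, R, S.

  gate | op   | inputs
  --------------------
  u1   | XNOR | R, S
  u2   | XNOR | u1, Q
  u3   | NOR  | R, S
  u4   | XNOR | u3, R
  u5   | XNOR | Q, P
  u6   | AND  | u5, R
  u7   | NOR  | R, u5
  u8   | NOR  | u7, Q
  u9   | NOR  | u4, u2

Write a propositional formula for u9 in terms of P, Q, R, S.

((R NOR S) XNOR R) NOR ((R XNOR S) XNOR Q)

u1 = R XNOR S
u2 = u1 XNOR Q = (R XNOR S) XNOR Q
u3 = R NOR S
u4 = u3 XNOR R = (R NOR S) XNOR R
u9 = u4 NOR u2 = ((R NOR S) XNOR R) NOR ((R XNOR S) XNOR Q)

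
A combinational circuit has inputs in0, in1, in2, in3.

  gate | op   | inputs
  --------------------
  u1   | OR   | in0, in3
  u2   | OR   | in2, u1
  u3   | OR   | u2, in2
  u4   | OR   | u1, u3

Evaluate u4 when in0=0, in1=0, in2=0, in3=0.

0

u1 = 0 OR 0 = 0
u2 = 0 OR 0 = 0
u3 = 0 OR 0 = 0
u4 = 0 OR 0 = 0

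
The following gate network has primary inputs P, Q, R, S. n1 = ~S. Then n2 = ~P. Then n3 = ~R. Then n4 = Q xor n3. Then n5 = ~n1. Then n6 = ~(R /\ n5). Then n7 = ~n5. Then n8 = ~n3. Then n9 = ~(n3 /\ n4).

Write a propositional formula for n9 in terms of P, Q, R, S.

n3 = ~R
n4 = Q xor n3 = Q xor ~R
n9 = ~(n3 /\ n4) = ~(~R /\ (Q xor ~R))

~(~R /\ (Q xor ~R))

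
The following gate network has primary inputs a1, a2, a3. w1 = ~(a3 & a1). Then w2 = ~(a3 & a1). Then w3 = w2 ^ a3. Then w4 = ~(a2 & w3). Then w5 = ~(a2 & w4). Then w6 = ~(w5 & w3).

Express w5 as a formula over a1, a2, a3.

w2 = ~(a3 & a1)
w3 = w2 ^ a3 = (~(a3 & a1)) ^ a3
w4 = ~(a2 & w3) = ~(a2 & ((~(a3 & a1)) ^ a3))
w5 = ~(a2 & w4) = ~(a2 & (~(a2 & ((~(a3 & a1)) ^ a3))))

~(a2 & (~(a2 & ((~(a3 & a1)) ^ a3))))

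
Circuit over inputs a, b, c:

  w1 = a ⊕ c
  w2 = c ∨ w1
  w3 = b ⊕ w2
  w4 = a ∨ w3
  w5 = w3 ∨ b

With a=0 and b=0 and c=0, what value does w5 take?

w1 = 0 ⊕ 0 = 0
w2 = 0 ∨ 0 = 0
w3 = 0 ⊕ 0 = 0
w5 = 0 ∨ 0 = 0

0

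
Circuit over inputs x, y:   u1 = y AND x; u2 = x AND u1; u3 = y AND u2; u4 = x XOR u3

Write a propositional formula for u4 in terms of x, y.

x XOR (y AND (x AND (y AND x)))

u1 = y AND x
u2 = x AND u1 = x AND (y AND x)
u3 = y AND u2 = y AND (x AND (y AND x))
u4 = x XOR u3 = x XOR (y AND (x AND (y AND x)))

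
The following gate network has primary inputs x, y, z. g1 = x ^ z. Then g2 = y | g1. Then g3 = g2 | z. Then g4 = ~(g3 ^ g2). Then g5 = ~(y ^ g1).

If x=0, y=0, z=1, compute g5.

0

g1 = 0 ^ 1 = 1
g5 = ~(0 ^ 1) = 0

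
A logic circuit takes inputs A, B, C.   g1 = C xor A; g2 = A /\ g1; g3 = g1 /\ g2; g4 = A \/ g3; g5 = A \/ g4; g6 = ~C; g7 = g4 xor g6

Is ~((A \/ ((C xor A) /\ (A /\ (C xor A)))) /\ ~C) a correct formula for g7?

No

g1 = C xor A
g2 = A /\ g1 = A /\ (C xor A)
g3 = g1 /\ g2 = (C xor A) /\ (A /\ (C xor A))
g4 = A \/ g3 = A \/ ((C xor A) /\ (A /\ (C xor A)))
g6 = ~C
g7 = g4 xor g6 = (A \/ ((C xor A) /\ (A /\ (C xor A)))) xor ~C
At A=0, B=0, C=1: circuit gives 0, formula gives 1.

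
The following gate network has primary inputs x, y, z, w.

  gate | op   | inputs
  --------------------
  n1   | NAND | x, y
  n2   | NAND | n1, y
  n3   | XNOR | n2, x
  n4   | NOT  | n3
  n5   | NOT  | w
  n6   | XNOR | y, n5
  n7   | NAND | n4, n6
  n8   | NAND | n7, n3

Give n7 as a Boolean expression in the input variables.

NOT (((x NAND y) NAND y) XNOR x) NAND (y XNOR NOT w)

n1 = x NAND y
n2 = n1 NAND y = (x NAND y) NAND y
n3 = n2 XNOR x = ((x NAND y) NAND y) XNOR x
n4 = NOT n3 = NOT (((x NAND y) NAND y) XNOR x)
n5 = NOT w
n6 = y XNOR n5 = y XNOR NOT w
n7 = n4 NAND n6 = NOT (((x NAND y) NAND y) XNOR x) NAND (y XNOR NOT w)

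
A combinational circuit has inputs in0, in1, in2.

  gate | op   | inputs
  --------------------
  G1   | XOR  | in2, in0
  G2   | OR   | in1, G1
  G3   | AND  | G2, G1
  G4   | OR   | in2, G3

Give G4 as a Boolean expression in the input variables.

G1 = in2 XOR in0
G2 = in1 OR G1 = in1 OR (in2 XOR in0)
G3 = G2 AND G1 = (in1 OR (in2 XOR in0)) AND (in2 XOR in0)
G4 = in2 OR G3 = in2 OR ((in1 OR (in2 XOR in0)) AND (in2 XOR in0))

in2 OR ((in1 OR (in2 XOR in0)) AND (in2 XOR in0))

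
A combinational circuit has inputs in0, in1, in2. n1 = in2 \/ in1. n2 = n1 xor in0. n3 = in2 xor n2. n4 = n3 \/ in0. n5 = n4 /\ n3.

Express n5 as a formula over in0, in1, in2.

((in2 xor ((in2 \/ in1) xor in0)) \/ in0) /\ (in2 xor ((in2 \/ in1) xor in0))

n1 = in2 \/ in1
n2 = n1 xor in0 = (in2 \/ in1) xor in0
n3 = in2 xor n2 = in2 xor ((in2 \/ in1) xor in0)
n4 = n3 \/ in0 = (in2 xor ((in2 \/ in1) xor in0)) \/ in0
n5 = n4 /\ n3 = ((in2 xor ((in2 \/ in1) xor in0)) \/ in0) /\ (in2 xor ((in2 \/ in1) xor in0))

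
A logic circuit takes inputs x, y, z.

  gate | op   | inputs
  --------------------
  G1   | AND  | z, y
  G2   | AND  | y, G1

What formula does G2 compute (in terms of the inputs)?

y AND (z AND y)

G1 = z AND y
G2 = y AND G1 = y AND (z AND y)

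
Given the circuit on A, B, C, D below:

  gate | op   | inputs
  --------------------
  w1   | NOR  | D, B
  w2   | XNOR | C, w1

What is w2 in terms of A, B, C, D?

C XNOR (D NOR B)

w1 = D NOR B
w2 = C XNOR w1 = C XNOR (D NOR B)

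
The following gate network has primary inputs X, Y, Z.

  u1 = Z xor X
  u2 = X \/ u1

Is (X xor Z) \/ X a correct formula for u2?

u1 = Z xor X
u2 = X \/ u1 = X \/ (Z xor X)
At X=0, Y=0, Z=0: circuit gives 0, formula gives 0.
At X=0, Y=0, Z=1: circuit gives 1, formula gives 1.
Agrees on all 8 inputs.

Yes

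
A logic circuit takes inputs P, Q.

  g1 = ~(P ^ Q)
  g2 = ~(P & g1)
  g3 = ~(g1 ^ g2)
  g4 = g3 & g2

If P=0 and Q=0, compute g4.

g1 = ~(0 ^ 0) = 1
g2 = ~(0 & 1) = 1
g3 = ~(1 ^ 1) = 1
g4 = 1 & 1 = 1

1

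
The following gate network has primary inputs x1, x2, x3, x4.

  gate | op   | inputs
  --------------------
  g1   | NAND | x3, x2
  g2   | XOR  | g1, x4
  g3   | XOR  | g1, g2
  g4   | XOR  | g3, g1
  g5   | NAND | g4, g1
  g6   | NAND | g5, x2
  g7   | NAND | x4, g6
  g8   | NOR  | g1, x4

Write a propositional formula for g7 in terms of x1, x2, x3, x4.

x4 NAND (((((x3 NAND x2) XOR ((x3 NAND x2) XOR x4)) XOR (x3 NAND x2)) NAND (x3 NAND x2)) NAND x2)

g1 = x3 NAND x2
g2 = g1 XOR x4 = (x3 NAND x2) XOR x4
g3 = g1 XOR g2 = (x3 NAND x2) XOR ((x3 NAND x2) XOR x4)
g4 = g3 XOR g1 = ((x3 NAND x2) XOR ((x3 NAND x2) XOR x4)) XOR (x3 NAND x2)
g5 = g4 NAND g1 = (((x3 NAND x2) XOR ((x3 NAND x2) XOR x4)) XOR (x3 NAND x2)) NAND (x3 NAND x2)
g6 = g5 NAND x2 = ((((x3 NAND x2) XOR ((x3 NAND x2) XOR x4)) XOR (x3 NAND x2)) NAND (x3 NAND x2)) NAND x2
g7 = x4 NAND g6 = x4 NAND (((((x3 NAND x2) XOR ((x3 NAND x2) XOR x4)) XOR (x3 NAND x2)) NAND (x3 NAND x2)) NAND x2)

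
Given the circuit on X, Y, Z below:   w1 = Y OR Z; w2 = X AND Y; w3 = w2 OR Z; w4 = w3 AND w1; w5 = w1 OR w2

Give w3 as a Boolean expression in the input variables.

(X AND Y) OR Z

w2 = X AND Y
w3 = w2 OR Z = (X AND Y) OR Z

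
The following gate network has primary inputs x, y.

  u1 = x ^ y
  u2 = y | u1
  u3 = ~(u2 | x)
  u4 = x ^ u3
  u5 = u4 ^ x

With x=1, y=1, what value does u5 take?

u1 = 1 ^ 1 = 0
u2 = 1 | 0 = 1
u3 = ~(1 | 1) = 0
u4 = 1 ^ 0 = 1
u5 = 1 ^ 1 = 0

0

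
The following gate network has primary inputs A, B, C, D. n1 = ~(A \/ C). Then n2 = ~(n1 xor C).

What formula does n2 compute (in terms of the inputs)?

n1 = ~(A \/ C)
n2 = ~(n1 xor C) = ~((~(A \/ C)) xor C)

~((~(A \/ C)) xor C)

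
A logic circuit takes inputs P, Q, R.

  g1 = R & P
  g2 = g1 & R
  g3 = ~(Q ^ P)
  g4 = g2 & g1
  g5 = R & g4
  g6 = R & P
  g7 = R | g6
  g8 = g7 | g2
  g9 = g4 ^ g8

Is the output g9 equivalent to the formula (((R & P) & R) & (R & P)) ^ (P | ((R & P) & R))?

No

g1 = R & P
g2 = g1 & R = (R & P) & R
g4 = g2 & g1 = ((R & P) & R) & (R & P)
g6 = R & P
g7 = R | g6 = R | (R & P)
g8 = g7 | g2 = (R | (R & P)) | ((R & P) & R)
g9 = g4 ^ g8 = (((R & P) & R) & (R & P)) ^ ((R | (R & P)) | ((R & P) & R))
At P=0, Q=0, R=1: circuit gives 1, formula gives 0.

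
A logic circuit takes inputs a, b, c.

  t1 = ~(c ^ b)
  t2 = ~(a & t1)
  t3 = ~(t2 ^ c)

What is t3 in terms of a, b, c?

t1 = ~(c ^ b)
t2 = ~(a & t1) = ~(a & (~(c ^ b)))
t3 = ~(t2 ^ c) = ~((~(a & (~(c ^ b)))) ^ c)

~((~(a & (~(c ^ b)))) ^ c)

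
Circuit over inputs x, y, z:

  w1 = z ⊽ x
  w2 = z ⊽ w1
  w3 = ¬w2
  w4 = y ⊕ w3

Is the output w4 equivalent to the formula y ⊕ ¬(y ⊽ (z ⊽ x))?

No

w1 = z ⊽ x
w2 = z ⊽ w1 = z ⊽ (z ⊽ x)
w3 = ¬w2 = ¬(z ⊽ (z ⊽ x))
w4 = y ⊕ w3 = y ⊕ ¬(z ⊽ (z ⊽ x))
At x=0, y=0, z=1: circuit gives 1, formula gives 0.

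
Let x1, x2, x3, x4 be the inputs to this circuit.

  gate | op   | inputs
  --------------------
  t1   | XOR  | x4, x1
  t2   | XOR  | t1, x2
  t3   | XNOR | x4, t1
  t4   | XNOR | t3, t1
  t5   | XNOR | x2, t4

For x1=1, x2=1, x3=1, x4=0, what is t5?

t1 = 0 XOR 1 = 1
t3 = 0 XNOR 1 = 0
t4 = 0 XNOR 1 = 0
t5 = 1 XNOR 0 = 0

0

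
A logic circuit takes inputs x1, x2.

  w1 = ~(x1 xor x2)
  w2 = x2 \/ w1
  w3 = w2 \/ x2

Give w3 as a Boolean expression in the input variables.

(x2 \/ (~(x1 xor x2))) \/ x2

w1 = ~(x1 xor x2)
w2 = x2 \/ w1 = x2 \/ (~(x1 xor x2))
w3 = w2 \/ x2 = (x2 \/ (~(x1 xor x2))) \/ x2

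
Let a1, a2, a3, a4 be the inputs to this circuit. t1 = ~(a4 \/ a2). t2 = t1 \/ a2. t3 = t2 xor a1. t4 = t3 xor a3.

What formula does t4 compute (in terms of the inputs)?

t1 = ~(a4 \/ a2)
t2 = t1 \/ a2 = (~(a4 \/ a2)) \/ a2
t3 = t2 xor a1 = ((~(a4 \/ a2)) \/ a2) xor a1
t4 = t3 xor a3 = (((~(a4 \/ a2)) \/ a2) xor a1) xor a3

(((~(a4 \/ a2)) \/ a2) xor a1) xor a3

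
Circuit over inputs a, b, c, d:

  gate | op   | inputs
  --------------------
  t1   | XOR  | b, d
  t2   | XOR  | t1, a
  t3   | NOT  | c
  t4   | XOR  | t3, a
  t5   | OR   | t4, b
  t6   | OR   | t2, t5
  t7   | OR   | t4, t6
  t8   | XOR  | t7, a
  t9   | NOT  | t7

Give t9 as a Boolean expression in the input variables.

NOT ((NOT c XOR a) OR (((b XOR d) XOR a) OR ((NOT c XOR a) OR b)))

t1 = b XOR d
t2 = t1 XOR a = (b XOR d) XOR a
t3 = NOT c
t4 = t3 XOR a = NOT c XOR a
t5 = t4 OR b = (NOT c XOR a) OR b
t6 = t2 OR t5 = ((b XOR d) XOR a) OR ((NOT c XOR a) OR b)
t7 = t4 OR t6 = (NOT c XOR a) OR (((b XOR d) XOR a) OR ((NOT c XOR a) OR b))
t9 = NOT t7 = NOT ((NOT c XOR a) OR (((b XOR d) XOR a) OR ((NOT c XOR a) OR b)))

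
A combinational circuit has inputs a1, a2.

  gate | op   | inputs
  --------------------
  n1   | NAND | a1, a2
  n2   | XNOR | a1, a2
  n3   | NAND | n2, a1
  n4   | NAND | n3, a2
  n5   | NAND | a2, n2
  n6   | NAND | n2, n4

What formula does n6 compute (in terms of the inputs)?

(a1 XNOR a2) NAND (((a1 XNOR a2) NAND a1) NAND a2)

n2 = a1 XNOR a2
n3 = n2 NAND a1 = (a1 XNOR a2) NAND a1
n4 = n3 NAND a2 = ((a1 XNOR a2) NAND a1) NAND a2
n6 = n2 NAND n4 = (a1 XNOR a2) NAND (((a1 XNOR a2) NAND a1) NAND a2)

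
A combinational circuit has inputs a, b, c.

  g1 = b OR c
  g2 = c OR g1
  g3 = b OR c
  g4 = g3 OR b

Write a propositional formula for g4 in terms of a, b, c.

(b OR c) OR b

g3 = b OR c
g4 = g3 OR b = (b OR c) OR b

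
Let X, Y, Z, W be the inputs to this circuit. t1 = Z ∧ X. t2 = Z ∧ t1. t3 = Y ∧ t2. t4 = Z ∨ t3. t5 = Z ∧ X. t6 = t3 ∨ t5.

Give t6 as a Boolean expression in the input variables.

t1 = Z ∧ X
t2 = Z ∧ t1 = Z ∧ (Z ∧ X)
t3 = Y ∧ t2 = Y ∧ (Z ∧ (Z ∧ X))
t5 = Z ∧ X
t6 = t3 ∨ t5 = (Y ∧ (Z ∧ (Z ∧ X))) ∨ (Z ∧ X)

(Y ∧ (Z ∧ (Z ∧ X))) ∨ (Z ∧ X)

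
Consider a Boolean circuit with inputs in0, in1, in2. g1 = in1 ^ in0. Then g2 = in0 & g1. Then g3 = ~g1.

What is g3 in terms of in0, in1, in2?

~(in1 ^ in0)

g1 = in1 ^ in0
g3 = ~g1 = ~(in1 ^ in0)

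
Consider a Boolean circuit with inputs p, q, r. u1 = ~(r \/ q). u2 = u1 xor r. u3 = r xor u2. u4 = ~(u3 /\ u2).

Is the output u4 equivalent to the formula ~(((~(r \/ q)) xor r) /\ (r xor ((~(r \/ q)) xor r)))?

u1 = ~(r \/ q)
u2 = u1 xor r = (~(r \/ q)) xor r
u3 = r xor u2 = r xor ((~(r \/ q)) xor r)
u4 = ~(u3 /\ u2) = ~((r xor ((~(r \/ q)) xor r)) /\ ((~(r \/ q)) xor r))
At p=0, q=0, r=0: circuit gives 0, formula gives 0.
At p=0, q=0, r=1: circuit gives 1, formula gives 1.
Agrees on all 8 inputs.

Yes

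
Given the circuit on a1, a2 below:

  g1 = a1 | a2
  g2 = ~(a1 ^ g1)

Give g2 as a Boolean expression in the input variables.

~(a1 ^ (a1 | a2))

g1 = a1 | a2
g2 = ~(a1 ^ g1) = ~(a1 ^ (a1 | a2))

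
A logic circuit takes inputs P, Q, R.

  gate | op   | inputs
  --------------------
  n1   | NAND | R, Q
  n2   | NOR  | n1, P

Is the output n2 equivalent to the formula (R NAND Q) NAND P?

n1 = R NAND Q
n2 = n1 NOR P = (R NAND Q) NOR P
At P=0, Q=0, R=0: circuit gives 0, formula gives 1.

No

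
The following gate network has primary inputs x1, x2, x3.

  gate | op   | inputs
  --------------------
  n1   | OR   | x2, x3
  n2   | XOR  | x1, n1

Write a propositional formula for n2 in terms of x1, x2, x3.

x1 XOR (x2 OR x3)

n1 = x2 OR x3
n2 = x1 XOR n1 = x1 XOR (x2 OR x3)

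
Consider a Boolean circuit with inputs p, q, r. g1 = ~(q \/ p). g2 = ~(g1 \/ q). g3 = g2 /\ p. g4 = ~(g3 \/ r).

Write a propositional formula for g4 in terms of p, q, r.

~(((~((~(q \/ p)) \/ q)) /\ p) \/ r)

g1 = ~(q \/ p)
g2 = ~(g1 \/ q) = ~((~(q \/ p)) \/ q)
g3 = g2 /\ p = (~((~(q \/ p)) \/ q)) /\ p
g4 = ~(g3 \/ r) = ~(((~((~(q \/ p)) \/ q)) /\ p) \/ r)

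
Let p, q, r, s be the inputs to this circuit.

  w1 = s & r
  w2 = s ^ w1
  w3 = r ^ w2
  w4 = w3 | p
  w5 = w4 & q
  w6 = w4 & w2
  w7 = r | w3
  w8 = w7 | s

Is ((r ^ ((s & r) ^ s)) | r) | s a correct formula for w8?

w1 = s & r
w2 = s ^ w1 = s ^ (s & r)
w3 = r ^ w2 = r ^ (s ^ (s & r))
w7 = r | w3 = r | (r ^ (s ^ (s & r)))
w8 = w7 | s = (r | (r ^ (s ^ (s & r)))) | s
At p=0, q=0, r=0, s=0: circuit gives 0, formula gives 0.
At p=0, q=0, r=0, s=1: circuit gives 1, formula gives 1.
Agrees on all 16 inputs.

Yes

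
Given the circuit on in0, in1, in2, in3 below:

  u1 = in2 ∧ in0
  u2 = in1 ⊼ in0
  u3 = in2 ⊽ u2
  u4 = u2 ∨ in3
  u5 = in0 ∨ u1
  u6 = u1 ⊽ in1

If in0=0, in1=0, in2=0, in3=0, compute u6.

1

u1 = 0 ∧ 0 = 0
u6 = 0 ⊽ 0 = 1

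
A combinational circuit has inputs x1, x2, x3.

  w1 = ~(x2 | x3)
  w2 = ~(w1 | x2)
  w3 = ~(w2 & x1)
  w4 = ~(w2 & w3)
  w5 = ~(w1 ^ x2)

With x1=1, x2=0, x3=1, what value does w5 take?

w1 = ~(0 | 1) = 0
w5 = ~(0 ^ 0) = 1

1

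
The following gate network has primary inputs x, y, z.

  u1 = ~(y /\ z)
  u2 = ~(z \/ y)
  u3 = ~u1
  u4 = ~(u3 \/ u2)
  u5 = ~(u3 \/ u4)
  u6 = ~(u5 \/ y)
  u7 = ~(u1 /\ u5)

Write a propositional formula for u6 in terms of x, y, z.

~((~(~(~(y /\ z)) \/ (~(~(~(y /\ z)) \/ (~(z \/ y)))))) \/ y)

u1 = ~(y /\ z)
u2 = ~(z \/ y)
u3 = ~u1 = ~(~(y /\ z))
u4 = ~(u3 \/ u2) = ~(~(~(y /\ z)) \/ (~(z \/ y)))
u5 = ~(u3 \/ u4) = ~(~(~(y /\ z)) \/ (~(~(~(y /\ z)) \/ (~(z \/ y)))))
u6 = ~(u5 \/ y) = ~((~(~(~(y /\ z)) \/ (~(~(~(y /\ z)) \/ (~(z \/ y)))))) \/ y)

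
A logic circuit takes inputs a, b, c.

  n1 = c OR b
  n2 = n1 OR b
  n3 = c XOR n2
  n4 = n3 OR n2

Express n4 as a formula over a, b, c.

(c XOR ((c OR b) OR b)) OR ((c OR b) OR b)

n1 = c OR b
n2 = n1 OR b = (c OR b) OR b
n3 = c XOR n2 = c XOR ((c OR b) OR b)
n4 = n3 OR n2 = (c XOR ((c OR b) OR b)) OR ((c OR b) OR b)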